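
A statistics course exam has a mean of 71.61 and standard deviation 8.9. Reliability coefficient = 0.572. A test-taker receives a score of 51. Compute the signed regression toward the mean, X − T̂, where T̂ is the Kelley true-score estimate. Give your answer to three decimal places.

-8.821

T̂ = 0.572(51) + 0.428(71.61) = 29.172 + 30.64908 = 59.82108 → 59.8211
X − T̂ = 51 − 59.8211 = -8.8211 → -8.821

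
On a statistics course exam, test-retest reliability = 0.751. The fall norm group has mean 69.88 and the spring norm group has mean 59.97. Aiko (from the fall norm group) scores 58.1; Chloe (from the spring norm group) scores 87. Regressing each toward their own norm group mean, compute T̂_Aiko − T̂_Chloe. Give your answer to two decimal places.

T̂_Aiko = 0.751(58.1) + 0.249(69.88) = 61.0332
T̂_Chloe = 0.751(87) + 0.249(59.97) = 80.2695
Difference = 61.0332 − 80.2695 = -19.2363

-19.24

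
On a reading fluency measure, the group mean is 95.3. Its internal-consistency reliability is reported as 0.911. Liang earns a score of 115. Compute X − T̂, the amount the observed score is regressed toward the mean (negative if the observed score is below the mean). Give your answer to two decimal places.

1.75

T̂ = 0.911(115) + 0.089(95.3) = 104.765 + 8.4817 = 113.2467 → 113.247
X − T̂ = 115 − 113.247 = 1.753 → 1.75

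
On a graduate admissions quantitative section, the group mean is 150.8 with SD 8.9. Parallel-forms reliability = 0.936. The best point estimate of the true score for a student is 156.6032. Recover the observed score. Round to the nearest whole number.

157

T̂ = ρX + (1 − ρ)μ  ⇒  X = (T̂ − (1 − ρ)μ) / ρ
X = (156.6032 − 0.064 × 150.8) / 0.936 = (156.6032 − 9.6512) / 0.936 = 146.9520 / 0.936 = 157.00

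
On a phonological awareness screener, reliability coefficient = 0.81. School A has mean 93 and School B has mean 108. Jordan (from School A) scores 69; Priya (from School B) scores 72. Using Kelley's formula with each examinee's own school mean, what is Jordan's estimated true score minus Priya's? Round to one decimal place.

T̂_Jordan = 0.81(69) + 0.19(93) = 73.560
T̂_Priya = 0.81(72) + 0.19(108) = 78.840
Difference = 73.560 − 78.840 = -5.280

-5.3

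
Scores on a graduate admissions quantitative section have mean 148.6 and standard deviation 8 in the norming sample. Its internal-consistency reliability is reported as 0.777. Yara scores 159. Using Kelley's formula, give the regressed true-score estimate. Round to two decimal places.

Kelley's formula gives T̂ = 0.777·159 + 0.223·148.6 = 123.543 + 33.1378 = 156.681.

156.68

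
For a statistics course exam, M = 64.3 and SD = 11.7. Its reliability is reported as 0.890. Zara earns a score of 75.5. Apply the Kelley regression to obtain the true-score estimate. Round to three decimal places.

T̂ = ρX + (1 − ρ)μ
  = 0.890 × 75.5 + 0.110 × 64.3
  = 67.1950 + 7.0730
  = 74.2680
  ≈ 74.268

74.268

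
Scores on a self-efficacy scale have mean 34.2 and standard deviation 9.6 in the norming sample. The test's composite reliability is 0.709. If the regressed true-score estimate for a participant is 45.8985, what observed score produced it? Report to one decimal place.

T̂ = ρX + (1 − ρ)μ  ⇒  X = (T̂ − (1 − ρ)μ) / ρ
X = (45.8985 − 0.291 × 34.2) / 0.709 = (45.8985 − 9.9522) / 0.709 = 35.9463 / 0.709 = 50.700

50.7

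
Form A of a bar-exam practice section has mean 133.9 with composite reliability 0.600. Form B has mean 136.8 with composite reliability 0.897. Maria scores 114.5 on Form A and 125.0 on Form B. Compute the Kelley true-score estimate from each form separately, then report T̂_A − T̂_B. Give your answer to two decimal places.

-3.96

T̂_A = 0.600(114.5) + 0.400(133.9) = 122.2600
T̂_B = 0.897(125.0) + 0.103(136.8) = 126.2154
T̂_A − T̂_B = -3.9554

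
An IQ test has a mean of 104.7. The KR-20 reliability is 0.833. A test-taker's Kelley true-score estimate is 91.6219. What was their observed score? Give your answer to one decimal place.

T̂ = ρX + (1 − ρ)μ  ⇒  X = (T̂ − (1 − ρ)μ) / ρ
X = (91.6219 − 0.167 × 104.7) / 0.833 = (91.6219 − 17.4849) / 0.833 = 74.1370 / 0.833 = 89.000

89.0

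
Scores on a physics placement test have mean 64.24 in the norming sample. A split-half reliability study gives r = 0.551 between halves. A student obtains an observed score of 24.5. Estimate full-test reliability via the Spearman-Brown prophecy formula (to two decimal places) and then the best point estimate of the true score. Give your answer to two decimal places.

Spearman-Brown: ρ = 2r/(1 + r) = 2(0.551)/(1 + 0.551) = 1.1020/1.551 = 0.7105 → 0.71
Regress the observed score toward the mean by the unreliability: T̂ = 0.71·24.5 + 0.29·64.24 = 17.395 + 18.6296 = 36.025.

36.02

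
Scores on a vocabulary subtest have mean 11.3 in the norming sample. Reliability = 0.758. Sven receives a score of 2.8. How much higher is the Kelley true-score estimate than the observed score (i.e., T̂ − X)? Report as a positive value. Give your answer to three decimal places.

T̂ = ρX + (1 − ρ)μ
  = 0.758 × 2.8 + 0.242 × 11.3
  = 2.1224 + 2.7346
  = 4.85700
  ≈ 4.8570
T̂ − X = 4.8570 − 2.8 = 2.0570 → 2.057

2.057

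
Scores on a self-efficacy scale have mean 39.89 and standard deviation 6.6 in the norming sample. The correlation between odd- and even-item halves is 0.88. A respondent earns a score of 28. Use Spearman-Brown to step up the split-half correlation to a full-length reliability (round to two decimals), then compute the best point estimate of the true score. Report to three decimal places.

Spearman-Brown: ρ = 2r/(1 + r) = 2(0.88)/(1 + 0.88) = 1.760/1.88 = 0.9362 → 0.94
T̂ = ρX + (1 − ρ)μ
  = 0.94 × 28 + 0.06 × 39.89
  = 26.32 + 2.3934
  = 28.7134
  ≈ 28.713

28.713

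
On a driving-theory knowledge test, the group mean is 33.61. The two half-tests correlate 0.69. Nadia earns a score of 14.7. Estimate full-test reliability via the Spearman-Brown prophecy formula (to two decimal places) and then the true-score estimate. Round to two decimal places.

18.10

Spearman-Brown: ρ = 2r/(1 + r) = 2(0.69)/(1 + 0.69) = 1.380/1.69 = 0.8166 → 0.82
Regress the observed score toward the mean by the unreliability: T̂ = 0.82·14.7 + 0.18·33.61 = 12.054 + 6.0498 = 18.104.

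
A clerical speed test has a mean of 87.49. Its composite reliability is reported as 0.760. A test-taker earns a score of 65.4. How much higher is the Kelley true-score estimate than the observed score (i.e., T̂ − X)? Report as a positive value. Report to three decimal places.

5.302

T̂ = 0.760(65.4) + 0.240(87.49) = 49.7040 + 20.99760 = 70.70160 → 70.7016
T̂ − X = 70.7016 − 65.4 = 5.3016 → 5.302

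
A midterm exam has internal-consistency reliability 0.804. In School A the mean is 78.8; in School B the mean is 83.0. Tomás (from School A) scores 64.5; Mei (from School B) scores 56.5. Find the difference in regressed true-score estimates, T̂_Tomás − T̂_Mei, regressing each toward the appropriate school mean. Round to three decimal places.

5.609

T̂_Tomás = 0.804(64.5) + 0.196(78.8) = 67.30280
T̂_Mei = 0.804(56.5) + 0.196(83.0) = 61.69400
Difference = 67.30280 − 61.69400 = 5.60880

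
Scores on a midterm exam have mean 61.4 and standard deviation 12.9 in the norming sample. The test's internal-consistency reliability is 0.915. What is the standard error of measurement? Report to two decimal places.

SEM = SD · √(1 − ρ) = 12.9 × √0.085 = 12.9 × 0.2915 = 3.761

3.76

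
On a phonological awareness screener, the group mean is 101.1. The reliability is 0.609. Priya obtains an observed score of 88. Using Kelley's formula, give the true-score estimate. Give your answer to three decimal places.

T̂ = 0.609(88) + 0.391(101.1) = 53.592 + 39.5301 = 93.1221 → 93.122

93.122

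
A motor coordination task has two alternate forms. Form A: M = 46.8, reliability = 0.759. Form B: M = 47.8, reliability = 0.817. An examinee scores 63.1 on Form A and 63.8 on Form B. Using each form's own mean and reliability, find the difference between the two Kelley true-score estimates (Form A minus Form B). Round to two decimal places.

-1.70

T̂_A = 0.759(63.1) + 0.241(46.8) = 59.1717
T̂_B = 0.817(63.8) + 0.183(47.8) = 60.8720
T̂_A − T̂_B = -1.7003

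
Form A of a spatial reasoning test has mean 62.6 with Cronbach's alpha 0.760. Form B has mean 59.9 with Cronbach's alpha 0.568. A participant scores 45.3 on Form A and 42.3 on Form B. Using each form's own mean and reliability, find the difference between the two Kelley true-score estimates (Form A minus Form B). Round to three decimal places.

-0.451

T̂_A = 0.760(45.3) + 0.240(62.6) = 49.45200
T̂_B = 0.568(42.3) + 0.432(59.9) = 49.90320
T̂_A − T̂_B = -0.45120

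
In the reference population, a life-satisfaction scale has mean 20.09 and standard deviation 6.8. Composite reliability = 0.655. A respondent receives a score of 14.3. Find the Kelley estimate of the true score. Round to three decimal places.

16.298

T̂ = ρX + (1 − ρ)μ
  = 0.655 × 14.3 + 0.345 × 20.09
  = 9.3665 + 6.93105
  = 16.2976
  ≈ 16.298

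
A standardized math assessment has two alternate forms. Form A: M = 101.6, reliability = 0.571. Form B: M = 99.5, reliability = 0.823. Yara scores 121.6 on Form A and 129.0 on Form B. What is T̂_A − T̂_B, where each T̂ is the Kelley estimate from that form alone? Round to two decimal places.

T̂_A = 0.571(121.6) + 0.429(101.6) = 113.0200
T̂_B = 0.823(129.0) + 0.177(99.5) = 123.7785
T̂_A − T̂_B = -10.7585

-10.76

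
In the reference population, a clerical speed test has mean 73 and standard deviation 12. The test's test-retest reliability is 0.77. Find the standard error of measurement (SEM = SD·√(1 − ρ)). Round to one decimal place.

5.8

SEM = SD · √(1 − ρ) = 12 × √0.23 = 12 × 0.4796 = 5.755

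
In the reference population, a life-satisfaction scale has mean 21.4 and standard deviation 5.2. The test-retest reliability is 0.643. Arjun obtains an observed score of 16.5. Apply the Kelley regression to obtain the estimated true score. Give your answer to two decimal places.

Weight the observed score by reliability and the mean by (1 − reliability): T̂ = 0.643·16.5 + 0.357·21.4 = 10.6095 + 7.6398 = 18.249.

18.25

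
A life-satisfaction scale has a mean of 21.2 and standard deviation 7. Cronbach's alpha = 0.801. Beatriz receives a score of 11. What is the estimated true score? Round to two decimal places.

13.03

T̂ = ρX + (1 − ρ)μ
  = 0.801 × 11 + 0.199 × 21.2
  = 8.811 + 4.2188
  = 13.030
  ≈ 13.03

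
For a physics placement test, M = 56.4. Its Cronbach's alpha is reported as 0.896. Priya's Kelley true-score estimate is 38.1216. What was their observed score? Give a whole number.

36

T̂ = ρX + (1 − ρ)μ  ⇒  X = (T̂ − (1 − ρ)μ) / ρ
X = (38.1216 − 0.104 × 56.4) / 0.896 = (38.1216 − 5.8656) / 0.896 = 32.2560 / 0.896 = 36.00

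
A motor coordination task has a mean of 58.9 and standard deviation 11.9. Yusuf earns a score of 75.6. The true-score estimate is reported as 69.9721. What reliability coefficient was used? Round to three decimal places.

T̂ = ρX + (1 − ρ)μ  ⇒  T̂ − μ = ρ(X − μ)
ρ = (T̂ − μ)/(X − μ) = (69.9721 − 58.9) / (75.6 − 58.9) = 11.0721 / 16.7 = 0.66300

0.663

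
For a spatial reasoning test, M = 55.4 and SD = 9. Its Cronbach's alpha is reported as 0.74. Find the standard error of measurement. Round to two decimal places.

4.59

SEM = SD · √(1 − ρ) = 9 × √0.26 = 9 × 0.5099 = 4.589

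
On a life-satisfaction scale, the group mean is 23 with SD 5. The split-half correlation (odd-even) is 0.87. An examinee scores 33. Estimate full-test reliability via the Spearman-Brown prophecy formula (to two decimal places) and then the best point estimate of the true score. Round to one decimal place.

32.3

Spearman-Brown: ρ = 2r/(1 + r) = 2(0.87)/(1 + 0.87) = 1.740/1.87 = 0.9305 → 0.93
T̂ = ρX + (1 − ρ)μ
  = 0.93 × 33 + 0.07 × 23
  = 30.69 + 1.61
  = 32.30
  ≈ 32.3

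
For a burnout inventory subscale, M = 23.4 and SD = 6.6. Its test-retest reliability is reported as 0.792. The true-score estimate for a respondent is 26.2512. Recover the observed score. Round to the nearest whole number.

T̂ = ρX + (1 − ρ)μ  ⇒  X = (T̂ − (1 − ρ)μ) / ρ
X = (26.2512 − 0.208 × 23.4) / 0.792 = (26.2512 − 4.8672) / 0.792 = 21.3840 / 0.792 = 27.00

27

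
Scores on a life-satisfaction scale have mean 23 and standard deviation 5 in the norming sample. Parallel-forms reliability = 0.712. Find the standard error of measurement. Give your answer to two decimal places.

SEM = SD · √(1 − ρ) = 5 × √0.288 = 5 × 0.5367 = 2.683

2.68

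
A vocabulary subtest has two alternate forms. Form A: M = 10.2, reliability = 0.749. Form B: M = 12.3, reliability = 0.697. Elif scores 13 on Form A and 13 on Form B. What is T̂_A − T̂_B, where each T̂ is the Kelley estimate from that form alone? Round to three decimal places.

-0.491

T̂_A = 0.749(13) + 0.251(10.2) = 12.29720
T̂_B = 0.697(13) + 0.303(12.3) = 12.78790
T̂_A − T̂_B = -0.49070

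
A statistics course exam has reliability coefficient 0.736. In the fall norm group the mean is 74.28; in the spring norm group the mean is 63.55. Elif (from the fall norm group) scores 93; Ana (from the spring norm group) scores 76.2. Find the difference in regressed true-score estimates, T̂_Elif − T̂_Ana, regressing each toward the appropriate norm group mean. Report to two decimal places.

T̂_Elif = 0.736(93) + 0.264(74.28) = 88.0579
T̂_Ana = 0.736(76.2) + 0.264(63.55) = 72.8604
Difference = 88.0579 − 72.8604 = 15.1975

15.20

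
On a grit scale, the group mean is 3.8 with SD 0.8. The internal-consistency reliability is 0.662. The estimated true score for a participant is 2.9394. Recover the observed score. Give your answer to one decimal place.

T̂ = ρX + (1 − ρ)μ  ⇒  X = (T̂ − (1 − ρ)μ) / ρ
X = (2.9394 − 0.338 × 3.8) / 0.662 = (2.9394 − 1.2844) / 0.662 = 1.6550 / 0.662 = 2.500

2.5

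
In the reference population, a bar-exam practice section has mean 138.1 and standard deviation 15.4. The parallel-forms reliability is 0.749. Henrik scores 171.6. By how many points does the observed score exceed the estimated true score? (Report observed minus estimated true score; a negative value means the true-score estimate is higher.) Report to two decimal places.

T̂ = ρX + (1 − ρ)μ
  = 0.749 × 171.6 + 0.251 × 138.1
  = 128.5284 + 34.6631
  = 163.1915
  ≈ 163.192
X − T̂ = 171.6 − 163.192 = 8.408 → 8.41

8.41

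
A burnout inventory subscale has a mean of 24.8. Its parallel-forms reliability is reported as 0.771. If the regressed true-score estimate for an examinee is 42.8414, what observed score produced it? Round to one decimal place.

48.2

T̂ = ρX + (1 − ρ)μ  ⇒  X = (T̂ − (1 − ρ)μ) / ρ
X = (42.8414 − 0.229 × 24.8) / 0.771 = (42.8414 − 5.6792) / 0.771 = 37.1622 / 0.771 = 48.200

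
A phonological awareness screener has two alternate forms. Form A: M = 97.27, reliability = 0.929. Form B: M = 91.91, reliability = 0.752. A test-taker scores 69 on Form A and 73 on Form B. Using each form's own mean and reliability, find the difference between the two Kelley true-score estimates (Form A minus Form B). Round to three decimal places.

-6.683

T̂_A = 0.929(69) + 0.071(97.27) = 71.00717
T̂_B = 0.752(73) + 0.248(91.91) = 77.68968
T̂_A − T̂_B = -6.68251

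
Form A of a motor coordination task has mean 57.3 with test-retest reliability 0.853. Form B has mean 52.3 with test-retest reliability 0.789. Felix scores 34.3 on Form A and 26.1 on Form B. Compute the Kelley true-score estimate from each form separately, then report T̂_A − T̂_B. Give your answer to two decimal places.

T̂_A = 0.853(34.3) + 0.147(57.3) = 37.6810
T̂_B = 0.789(26.1) + 0.211(52.3) = 31.6282
T̂_A − T̂_B = 6.0528

6.05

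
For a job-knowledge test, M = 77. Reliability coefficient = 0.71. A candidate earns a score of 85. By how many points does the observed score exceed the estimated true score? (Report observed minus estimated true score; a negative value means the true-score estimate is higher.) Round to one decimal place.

T̂ = ρX + (1 − ρ)μ
  = 0.71 × 85 + 0.29 × 77
  = 60.35 + 22.33
  = 82.680
  ≈ 82.68
X − T̂ = 85 − 82.68 = 2.32 → 2.3

2.3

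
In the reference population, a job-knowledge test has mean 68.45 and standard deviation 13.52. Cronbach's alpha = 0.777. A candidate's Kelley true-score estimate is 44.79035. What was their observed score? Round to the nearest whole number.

T̂ = ρX + (1 − ρ)μ  ⇒  X = (T̂ − (1 − ρ)μ) / ρ
X = (44.79035 − 0.223 × 68.45) / 0.777 = (44.79035 − 15.26435) / 0.777 = 29.52600 / 0.777 = 38.00

38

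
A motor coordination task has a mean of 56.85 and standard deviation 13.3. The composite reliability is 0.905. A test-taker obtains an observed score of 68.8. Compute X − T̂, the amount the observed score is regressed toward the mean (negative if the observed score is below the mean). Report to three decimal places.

1.135

T̂ = 0.905(68.8) + 0.095(56.85) = 62.2640 + 5.40075 = 67.66475 → 67.6647
X − T̂ = 68.8 − 67.6647 = 1.1352 → 1.135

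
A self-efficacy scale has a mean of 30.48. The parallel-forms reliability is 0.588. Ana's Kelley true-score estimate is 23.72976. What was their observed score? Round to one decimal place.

19.0

T̂ = ρX + (1 − ρ)μ  ⇒  X = (T̂ − (1 − ρ)μ) / ρ
X = (23.72976 − 0.412 × 30.48) / 0.588 = (23.72976 − 12.55776) / 0.588 = 11.17200 / 0.588 = 19.000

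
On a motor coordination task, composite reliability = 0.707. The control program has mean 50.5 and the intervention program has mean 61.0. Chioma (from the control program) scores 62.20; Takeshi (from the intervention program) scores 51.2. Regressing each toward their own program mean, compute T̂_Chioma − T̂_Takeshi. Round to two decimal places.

4.70

T̂_Chioma = 0.707(62.20) + 0.293(50.5) = 58.7719
T̂_Takeshi = 0.707(51.2) + 0.293(61.0) = 54.0714
Difference = 58.7719 − 54.0714 = 4.7005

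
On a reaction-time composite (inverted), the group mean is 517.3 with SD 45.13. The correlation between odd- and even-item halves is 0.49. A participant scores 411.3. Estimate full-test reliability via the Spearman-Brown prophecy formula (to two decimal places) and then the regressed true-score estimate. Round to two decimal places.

447.34

Spearman-Brown: ρ = 2r/(1 + r) = 2(0.49)/(1 + 0.49) = 0.980/1.49 = 0.6577 → 0.66
Weight the observed score by reliability and the mean by (1 − reliability): T̂ = 0.66·411.3 + 0.34·517.3 = 271.458 + 175.882 = 447.340.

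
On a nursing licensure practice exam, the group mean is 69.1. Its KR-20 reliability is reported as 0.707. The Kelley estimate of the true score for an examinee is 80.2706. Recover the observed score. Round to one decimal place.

84.9

T̂ = ρX + (1 − ρ)μ  ⇒  X = (T̂ − (1 − ρ)μ) / ρ
X = (80.2706 − 0.293 × 69.1) / 0.707 = (80.2706 − 20.2463) / 0.707 = 60.0243 / 0.707 = 84.900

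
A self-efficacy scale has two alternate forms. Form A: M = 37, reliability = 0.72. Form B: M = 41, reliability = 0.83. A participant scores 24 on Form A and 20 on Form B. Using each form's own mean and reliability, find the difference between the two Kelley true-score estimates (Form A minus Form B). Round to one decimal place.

T̂_A = 0.72(24) + 0.28(37) = 27.640
T̂_B = 0.83(20) + 0.17(41) = 23.570
T̂_A − T̂_B = 4.070

4.1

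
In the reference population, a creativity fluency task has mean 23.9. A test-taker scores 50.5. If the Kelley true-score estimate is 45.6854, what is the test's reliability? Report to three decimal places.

0.819

T̂ = ρX + (1 − ρ)μ  ⇒  T̂ − μ = ρ(X − μ)
ρ = (T̂ − μ)/(X − μ) = (45.6854 − 23.9) / (50.5 − 23.9) = 21.7854 / 26.6 = 0.81900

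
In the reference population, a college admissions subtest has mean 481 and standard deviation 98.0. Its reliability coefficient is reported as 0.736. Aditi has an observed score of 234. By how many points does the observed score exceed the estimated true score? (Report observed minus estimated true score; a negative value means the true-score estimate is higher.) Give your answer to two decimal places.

-65.21

T̂ = 0.736(234) + 0.264(481) = 172.224 + 126.984 = 299.2080 → 299.208
X − T̂ = 234 − 299.208 = -65.208 → -65.21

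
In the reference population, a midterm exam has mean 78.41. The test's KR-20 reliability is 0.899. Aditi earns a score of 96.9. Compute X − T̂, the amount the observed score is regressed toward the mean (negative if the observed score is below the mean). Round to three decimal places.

T̂ = 0.899(96.9) + 0.101(78.41) = 87.1131 + 7.91941 = 95.03251 → 95.0325
X − T̂ = 96.9 − 95.0325 = 1.8675 → 1.867

1.867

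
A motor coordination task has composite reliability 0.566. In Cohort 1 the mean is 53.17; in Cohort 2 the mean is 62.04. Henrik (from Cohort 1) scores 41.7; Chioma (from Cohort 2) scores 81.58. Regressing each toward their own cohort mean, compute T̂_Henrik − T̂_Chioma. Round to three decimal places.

-26.422

T̂_Henrik = 0.566(41.7) + 0.434(53.17) = 46.67798
T̂_Chioma = 0.566(81.58) + 0.434(62.04) = 73.09964
Difference = 46.67798 − 73.09964 = -26.42166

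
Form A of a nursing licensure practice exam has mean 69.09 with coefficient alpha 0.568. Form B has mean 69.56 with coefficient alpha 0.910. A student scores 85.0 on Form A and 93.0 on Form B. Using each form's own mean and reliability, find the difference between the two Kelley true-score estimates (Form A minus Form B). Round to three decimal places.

-12.764

T̂_A = 0.568(85.0) + 0.432(69.09) = 78.12688
T̂_B = 0.910(93.0) + 0.090(69.56) = 90.89040
T̂_A − T̂_B = -12.76352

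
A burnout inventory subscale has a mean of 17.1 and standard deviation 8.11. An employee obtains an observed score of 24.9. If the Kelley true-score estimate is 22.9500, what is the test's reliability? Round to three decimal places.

T̂ = ρX + (1 − ρ)μ  ⇒  T̂ − μ = ρ(X − μ)
ρ = (T̂ − μ)/(X − μ) = (22.9500 − 17.1) / (24.9 − 17.1) = 5.8500 / 7.8 = 0.75000

0.750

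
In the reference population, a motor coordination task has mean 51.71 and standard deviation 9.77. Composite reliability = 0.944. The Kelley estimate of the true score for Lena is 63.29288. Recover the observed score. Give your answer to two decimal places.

T̂ = ρX + (1 − ρ)μ  ⇒  X = (T̂ − (1 − ρ)μ) / ρ
X = (63.29288 − 0.056 × 51.71) / 0.944 = (63.29288 − 2.89576) / 0.944 = 60.39712 / 0.944 = 63.9800

63.98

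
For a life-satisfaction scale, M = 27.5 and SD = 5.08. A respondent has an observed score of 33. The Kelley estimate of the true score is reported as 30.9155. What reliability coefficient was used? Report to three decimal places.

0.621

T̂ = ρX + (1 − ρ)μ  ⇒  T̂ − μ = ρ(X − μ)
ρ = (T̂ − μ)/(X − μ) = (30.9155 − 27.5) / (33 − 27.5) = 3.4155 / 5.5 = 0.62100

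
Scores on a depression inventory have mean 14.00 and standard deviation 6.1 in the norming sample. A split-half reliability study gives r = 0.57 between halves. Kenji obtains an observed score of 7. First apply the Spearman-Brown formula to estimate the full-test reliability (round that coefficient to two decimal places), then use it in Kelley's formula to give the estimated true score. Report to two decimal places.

Spearman-Brown: ρ = 2r/(1 + r) = 2(0.57)/(1 + 0.57) = 1.140/1.57 = 0.7261 → 0.73
T̂ = 0.73(7) + 0.27(14.00) = 5.11 + 3.7800 = 8.890 → 8.89

8.89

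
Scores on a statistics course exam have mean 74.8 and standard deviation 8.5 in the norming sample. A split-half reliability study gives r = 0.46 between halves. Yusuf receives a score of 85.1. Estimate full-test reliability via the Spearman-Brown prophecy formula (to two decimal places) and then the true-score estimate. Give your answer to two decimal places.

Spearman-Brown: ρ = 2r/(1 + r) = 2(0.46)/(1 + 0.46) = 0.920/1.46 = 0.6301 → 0.63
Regress the observed score toward the mean by the unreliability: T̂ = 0.63·85.1 + 0.37·74.8 = 53.613 + 27.676 = 81.289.

81.29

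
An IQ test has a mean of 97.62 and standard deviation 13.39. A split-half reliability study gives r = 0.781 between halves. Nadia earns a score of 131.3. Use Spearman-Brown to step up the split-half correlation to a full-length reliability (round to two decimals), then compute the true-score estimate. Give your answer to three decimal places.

127.258

Spearman-Brown: ρ = 2r/(1 + r) = 2(0.781)/(1 + 0.781) = 1.5620/1.781 = 0.8770 → 0.88
T̂ = 0.88(131.3) + 0.12(97.62) = 115.544 + 11.7144 = 127.2584 → 127.258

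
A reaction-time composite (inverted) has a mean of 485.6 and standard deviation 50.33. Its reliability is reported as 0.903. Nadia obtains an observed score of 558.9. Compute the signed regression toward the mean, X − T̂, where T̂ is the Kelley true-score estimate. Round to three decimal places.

7.110

Kelley's formula gives T̂ = 0.903·558.9 + 0.097·485.6 = 504.6867 + 47.1032 = 551.78990.
X − T̂ = 558.9 − 551.7899 = 7.1101 → 7.110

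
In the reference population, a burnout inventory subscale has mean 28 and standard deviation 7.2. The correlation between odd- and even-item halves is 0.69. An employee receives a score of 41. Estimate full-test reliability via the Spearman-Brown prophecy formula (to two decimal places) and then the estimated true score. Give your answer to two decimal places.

Spearman-Brown: ρ = 2r/(1 + r) = 2(0.69)/(1 + 0.69) = 1.380/1.69 = 0.8166 → 0.82
Kelley's formula gives T̂ = 0.82·41 + 0.18·28 = 33.62 + 5.04 = 38.660.

38.66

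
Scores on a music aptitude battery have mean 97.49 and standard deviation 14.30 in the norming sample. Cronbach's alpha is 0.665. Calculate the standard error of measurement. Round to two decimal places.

SEM = SD · √(1 − ρ) = 14.30 × √0.335 = 14.30 × 0.5788 = 8.277

8.28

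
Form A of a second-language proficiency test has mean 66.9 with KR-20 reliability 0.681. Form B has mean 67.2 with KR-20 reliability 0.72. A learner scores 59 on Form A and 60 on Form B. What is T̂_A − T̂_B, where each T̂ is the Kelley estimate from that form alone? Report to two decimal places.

T̂_A = 0.681(59) + 0.319(66.9) = 61.5201
T̂_B = 0.72(60) + 0.28(67.2) = 62.0160
T̂_A − T̂_B = -0.4959

-0.50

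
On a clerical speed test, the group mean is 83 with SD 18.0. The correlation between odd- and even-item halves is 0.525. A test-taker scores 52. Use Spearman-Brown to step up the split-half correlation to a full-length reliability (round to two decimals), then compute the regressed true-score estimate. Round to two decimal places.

Spearman-Brown: ρ = 2r/(1 + r) = 2(0.525)/(1 + 0.525) = 1.0500/1.525 = 0.6885 → 0.69
T̂ = ρX + (1 − ρ)μ
  = 0.69 × 52 + 0.31 × 83
  = 35.88 + 25.73
  = 61.610
  ≈ 61.61

61.61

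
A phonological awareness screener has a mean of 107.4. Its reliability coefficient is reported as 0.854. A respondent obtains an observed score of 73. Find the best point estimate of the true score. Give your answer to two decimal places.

Weight the observed score by reliability and the mean by (1 − reliability): T̂ = 0.854·73 + 0.146·107.4 = 62.342 + 15.6804 = 78.022.

78.02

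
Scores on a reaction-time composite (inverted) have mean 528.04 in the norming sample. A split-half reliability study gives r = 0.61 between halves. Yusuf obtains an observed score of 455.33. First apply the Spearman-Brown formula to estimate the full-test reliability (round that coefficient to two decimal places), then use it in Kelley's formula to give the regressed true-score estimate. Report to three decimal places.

472.780

Spearman-Brown: ρ = 2r/(1 + r) = 2(0.61)/(1 + 0.61) = 1.220/1.61 = 0.7578 → 0.76
T̂ = ρX + (1 − ρ)μ
  = 0.76 × 455.33 + 0.24 × 528.04
  = 346.0508 + 126.7296
  = 472.7804
  ≈ 472.780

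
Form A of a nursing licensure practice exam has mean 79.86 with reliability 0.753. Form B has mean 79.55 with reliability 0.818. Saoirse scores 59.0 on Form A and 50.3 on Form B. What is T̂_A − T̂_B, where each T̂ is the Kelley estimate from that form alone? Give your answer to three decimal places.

T̂_A = 0.753(59.0) + 0.247(79.86) = 64.15242
T̂_B = 0.818(50.3) + 0.182(79.55) = 55.62350
T̂_A − T̂_B = 8.52892

8.529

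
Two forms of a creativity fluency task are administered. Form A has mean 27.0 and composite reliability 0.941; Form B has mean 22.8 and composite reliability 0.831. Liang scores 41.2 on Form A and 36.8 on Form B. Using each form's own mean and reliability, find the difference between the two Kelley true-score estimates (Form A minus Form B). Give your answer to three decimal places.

5.928

T̂_A = 0.941(41.2) + 0.059(27.0) = 40.36220
T̂_B = 0.831(36.8) + 0.169(22.8) = 34.43400
T̂_A − T̂_B = 5.92820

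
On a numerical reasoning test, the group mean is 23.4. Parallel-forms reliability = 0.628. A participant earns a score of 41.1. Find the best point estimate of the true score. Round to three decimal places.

34.516

T̂ = ρX + (1 − ρ)μ
  = 0.628 × 41.1 + 0.372 × 23.4
  = 25.8108 + 8.7048
  = 34.5156
  ≈ 34.516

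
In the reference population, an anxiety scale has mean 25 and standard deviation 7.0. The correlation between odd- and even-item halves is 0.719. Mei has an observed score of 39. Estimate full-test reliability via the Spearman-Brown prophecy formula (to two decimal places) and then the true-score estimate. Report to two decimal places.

Spearman-Brown: ρ = 2r/(1 + r) = 2(0.719)/(1 + 0.719) = 1.4380/1.719 = 0.8365 → 0.84
T̂ = 0.84(39) + 0.16(25) = 32.76 + 4.00 = 36.760 → 36.76

36.76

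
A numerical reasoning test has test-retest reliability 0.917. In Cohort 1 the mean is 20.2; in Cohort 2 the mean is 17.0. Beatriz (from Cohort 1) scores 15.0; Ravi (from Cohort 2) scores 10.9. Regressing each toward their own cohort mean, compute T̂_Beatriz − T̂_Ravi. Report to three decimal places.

4.025

T̂_Beatriz = 0.917(15.0) + 0.083(20.2) = 15.43160
T̂_Ravi = 0.917(10.9) + 0.083(17.0) = 11.40630
Difference = 15.43160 − 11.40630 = 4.02530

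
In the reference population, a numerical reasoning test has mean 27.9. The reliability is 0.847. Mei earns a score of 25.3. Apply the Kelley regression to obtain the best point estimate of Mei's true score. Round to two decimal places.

25.70

Weight the observed score by reliability and the mean by (1 − reliability): T̂ = 0.847·25.3 + 0.153·27.9 = 21.4291 + 4.2687 = 25.698.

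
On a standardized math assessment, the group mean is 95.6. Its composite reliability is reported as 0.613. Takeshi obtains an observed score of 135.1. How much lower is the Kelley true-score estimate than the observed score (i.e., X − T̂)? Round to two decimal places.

Weight the observed score by reliability and the mean by (1 − reliability): T̂ = 0.613·135.1 + 0.387·95.6 = 82.8163 + 36.9972 = 119.8135.
X − T̂ = 135.1 − 119.814 = 15.286 → 15.29

15.29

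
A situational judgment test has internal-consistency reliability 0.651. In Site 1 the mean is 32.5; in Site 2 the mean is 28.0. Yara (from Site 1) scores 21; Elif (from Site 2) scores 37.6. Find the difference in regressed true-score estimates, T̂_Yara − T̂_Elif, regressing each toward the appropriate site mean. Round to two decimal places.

T̂_Yara = 0.651(21) + 0.349(32.5) = 25.0135
T̂_Elif = 0.651(37.6) + 0.349(28.0) = 34.2496
Difference = 25.0135 − 34.2496 = -9.2361

-9.24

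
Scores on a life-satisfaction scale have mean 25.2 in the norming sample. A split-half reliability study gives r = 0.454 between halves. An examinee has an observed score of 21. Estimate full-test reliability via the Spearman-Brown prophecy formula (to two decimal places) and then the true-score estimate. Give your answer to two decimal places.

Spearman-Brown: ρ = 2r/(1 + r) = 2(0.454)/(1 + 0.454) = 0.9080/1.454 = 0.6245 → 0.62
T̂ = 0.62(21) + 0.38(25.2) = 13.02 + 9.576 = 22.596 → 22.60

22.60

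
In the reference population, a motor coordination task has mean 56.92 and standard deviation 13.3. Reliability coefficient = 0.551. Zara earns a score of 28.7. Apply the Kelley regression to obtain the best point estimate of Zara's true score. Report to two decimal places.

T̂ = 0.551(28.7) + 0.449(56.92) = 15.8137 + 25.55708 = 41.371 → 41.37

41.37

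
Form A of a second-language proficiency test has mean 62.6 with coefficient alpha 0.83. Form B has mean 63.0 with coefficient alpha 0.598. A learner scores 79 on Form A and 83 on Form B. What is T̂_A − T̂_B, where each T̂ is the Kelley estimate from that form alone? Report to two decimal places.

1.25

T̂_A = 0.83(79) + 0.17(62.6) = 76.2120
T̂_B = 0.598(83) + 0.402(63.0) = 74.9600
T̂_A − T̂_B = 1.2520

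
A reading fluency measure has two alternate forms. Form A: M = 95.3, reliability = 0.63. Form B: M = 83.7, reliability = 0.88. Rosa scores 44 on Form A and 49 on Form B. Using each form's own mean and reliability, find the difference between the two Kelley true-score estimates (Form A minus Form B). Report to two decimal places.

T̂_A = 0.63(44) + 0.37(95.3) = 62.9810
T̂_B = 0.88(49) + 0.12(83.7) = 53.1640
T̂_A − T̂_B = 9.8170

9.82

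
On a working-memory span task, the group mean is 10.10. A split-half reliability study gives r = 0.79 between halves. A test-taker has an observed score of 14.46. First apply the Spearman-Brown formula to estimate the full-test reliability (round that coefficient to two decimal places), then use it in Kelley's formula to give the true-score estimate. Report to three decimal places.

13.937

Spearman-Brown: ρ = 2r/(1 + r) = 2(0.79)/(1 + 0.79) = 1.580/1.79 = 0.8827 → 0.88
Regress the observed score toward the mean by the unreliability: T̂ = 0.88·14.46 + 0.12·10.10 = 12.7248 + 1.2120 = 13.9368.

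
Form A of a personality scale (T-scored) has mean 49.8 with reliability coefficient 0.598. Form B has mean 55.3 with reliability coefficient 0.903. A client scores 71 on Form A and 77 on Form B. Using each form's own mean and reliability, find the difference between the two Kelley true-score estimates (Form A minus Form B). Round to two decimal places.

-12.42

T̂_A = 0.598(71) + 0.402(49.8) = 62.4776
T̂_B = 0.903(77) + 0.097(55.3) = 74.8951
T̂_A − T̂_B = -12.4175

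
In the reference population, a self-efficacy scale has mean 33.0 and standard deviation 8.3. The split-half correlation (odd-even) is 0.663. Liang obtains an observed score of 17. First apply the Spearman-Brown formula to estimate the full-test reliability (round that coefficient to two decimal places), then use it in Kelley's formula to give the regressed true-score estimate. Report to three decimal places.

20.200

Spearman-Brown: ρ = 2r/(1 + r) = 2(0.663)/(1 + 0.663) = 1.3260/1.663 = 0.7974 → 0.80
Regress the observed score toward the mean by the unreliability: T̂ = 0.80·17 + 0.20·33.0 = 13.60 + 6.600 = 20.2000.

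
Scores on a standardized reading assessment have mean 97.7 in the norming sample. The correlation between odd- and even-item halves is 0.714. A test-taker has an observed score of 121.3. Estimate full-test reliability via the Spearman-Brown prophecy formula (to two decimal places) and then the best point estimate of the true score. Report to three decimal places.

Spearman-Brown: ρ = 2r/(1 + r) = 2(0.714)/(1 + 0.714) = 1.4280/1.714 = 0.8331 → 0.83
T̂ = 0.83(121.3) + 0.17(97.7) = 100.679 + 16.609 = 117.2880 → 117.288

117.288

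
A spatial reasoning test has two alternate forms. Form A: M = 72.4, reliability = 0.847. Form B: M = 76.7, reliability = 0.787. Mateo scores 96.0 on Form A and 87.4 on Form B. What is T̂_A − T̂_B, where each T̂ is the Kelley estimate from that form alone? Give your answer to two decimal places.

7.27

T̂_A = 0.847(96.0) + 0.153(72.4) = 92.3892
T̂_B = 0.787(87.4) + 0.213(76.7) = 85.1209
T̂_A − T̂_B = 7.2683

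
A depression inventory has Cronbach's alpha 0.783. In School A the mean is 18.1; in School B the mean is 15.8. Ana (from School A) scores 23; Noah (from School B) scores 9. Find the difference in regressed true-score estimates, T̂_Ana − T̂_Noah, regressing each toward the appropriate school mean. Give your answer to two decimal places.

11.46

T̂_Ana = 0.783(23) + 0.217(18.1) = 21.9367
T̂_Noah = 0.783(9) + 0.217(15.8) = 10.4756
Difference = 21.9367 − 10.4756 = 11.4611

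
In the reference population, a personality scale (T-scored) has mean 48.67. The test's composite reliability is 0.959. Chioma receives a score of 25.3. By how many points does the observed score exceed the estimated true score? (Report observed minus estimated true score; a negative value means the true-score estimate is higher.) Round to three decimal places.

T̂ = 0.959(25.3) + 0.041(48.67) = 24.2627 + 1.99547 = 26.25817 → 26.2582
X − T̂ = 25.3 − 26.2582 = -0.9582 → -0.958

-0.958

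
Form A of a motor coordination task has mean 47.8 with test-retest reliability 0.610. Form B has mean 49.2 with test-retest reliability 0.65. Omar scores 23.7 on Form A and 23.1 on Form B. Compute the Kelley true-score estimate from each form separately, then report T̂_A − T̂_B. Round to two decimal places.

T̂_A = 0.610(23.7) + 0.390(47.8) = 33.0990
T̂_B = 0.65(23.1) + 0.35(49.2) = 32.2350
T̂_A − T̂_B = 0.8640

0.86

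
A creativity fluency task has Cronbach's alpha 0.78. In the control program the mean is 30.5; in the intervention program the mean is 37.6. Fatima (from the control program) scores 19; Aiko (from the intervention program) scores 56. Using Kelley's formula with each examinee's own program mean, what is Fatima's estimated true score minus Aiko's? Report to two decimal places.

T̂_Fatima = 0.78(19) + 0.22(30.5) = 21.5300
T̂_Aiko = 0.78(56) + 0.22(37.6) = 51.9520
Difference = 21.5300 − 51.9520 = -30.4220

-30.42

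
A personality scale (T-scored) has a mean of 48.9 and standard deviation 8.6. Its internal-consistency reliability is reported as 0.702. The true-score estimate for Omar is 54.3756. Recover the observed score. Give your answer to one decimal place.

T̂ = ρX + (1 − ρ)μ  ⇒  X = (T̂ − (1 − ρ)μ) / ρ
X = (54.3756 − 0.298 × 48.9) / 0.702 = (54.3756 − 14.5722) / 0.702 = 39.8034 / 0.702 = 56.700

56.7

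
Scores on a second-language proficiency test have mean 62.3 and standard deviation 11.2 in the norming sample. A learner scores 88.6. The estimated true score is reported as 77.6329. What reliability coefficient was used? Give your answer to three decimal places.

T̂ = ρX + (1 − ρ)μ  ⇒  T̂ − μ = ρ(X − μ)
ρ = (T̂ − μ)/(X − μ) = (77.6329 − 62.3) / (88.6 − 62.3) = 15.3329 / 26.3 = 0.58300

0.583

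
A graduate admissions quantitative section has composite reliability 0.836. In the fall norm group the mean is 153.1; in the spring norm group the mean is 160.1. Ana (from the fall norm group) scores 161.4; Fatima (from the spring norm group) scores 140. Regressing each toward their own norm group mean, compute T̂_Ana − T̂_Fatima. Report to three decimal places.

T̂_Ana = 0.836(161.4) + 0.164(153.1) = 160.03880
T̂_Fatima = 0.836(140) + 0.164(160.1) = 143.29640
Difference = 160.03880 − 143.29640 = 16.74240

16.742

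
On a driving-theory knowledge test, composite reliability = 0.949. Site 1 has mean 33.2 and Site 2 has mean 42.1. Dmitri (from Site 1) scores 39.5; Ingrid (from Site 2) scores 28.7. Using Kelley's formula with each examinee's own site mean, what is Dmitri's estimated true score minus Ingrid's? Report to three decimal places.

T̂_Dmitri = 0.949(39.5) + 0.051(33.2) = 39.17870
T̂_Ingrid = 0.949(28.7) + 0.051(42.1) = 29.38340
Difference = 39.17870 − 29.38340 = 9.79530

9.795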